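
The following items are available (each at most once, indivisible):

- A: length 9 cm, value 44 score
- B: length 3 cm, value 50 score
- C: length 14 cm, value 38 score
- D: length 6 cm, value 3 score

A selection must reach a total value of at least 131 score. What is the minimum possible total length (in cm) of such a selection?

26

Subsets with value ≥ 131, sorted by total length:
- A+B+C: length 26, value 132
- A+B+C+D: length 32, value 135
Minimum length: 26 cm.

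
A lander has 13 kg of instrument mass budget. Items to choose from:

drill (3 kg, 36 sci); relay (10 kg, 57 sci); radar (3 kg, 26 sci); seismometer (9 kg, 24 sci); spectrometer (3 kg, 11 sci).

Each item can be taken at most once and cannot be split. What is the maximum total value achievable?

Check high-value combinations within 13 kg:
- drill+relay: mass 3+10=13, value 36+57=93
- relay+radar: mass 10+3=13, value 57+26=83
- drill+radar+spectrometer: mass 3+3+3=9, value 36+26+11=73
- relay+spectrometer: mass 10+3=13, value 57+11=68
Best: 93 sci.

93 sci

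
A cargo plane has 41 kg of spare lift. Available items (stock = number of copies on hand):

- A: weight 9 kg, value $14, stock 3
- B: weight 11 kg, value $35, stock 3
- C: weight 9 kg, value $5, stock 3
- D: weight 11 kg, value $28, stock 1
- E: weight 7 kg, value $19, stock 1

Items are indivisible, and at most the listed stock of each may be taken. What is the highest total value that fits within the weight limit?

Top feasible selections:
- 3×B + 1×E: weight 40, value 124
- 2×B + 1×D + 1×E: weight 40, value 117
Best: $124.

$124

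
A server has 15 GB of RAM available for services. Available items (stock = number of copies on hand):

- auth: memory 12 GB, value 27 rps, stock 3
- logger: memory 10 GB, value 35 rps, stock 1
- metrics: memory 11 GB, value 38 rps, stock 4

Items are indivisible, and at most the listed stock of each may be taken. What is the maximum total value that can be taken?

38 rps

Best selections within memory 15 and stock limits:
- 1×metrics: memory 11, value 38
- 1×logger: memory 10, value 35
- 1×auth: memory 12, value 27
Best: 38 rps.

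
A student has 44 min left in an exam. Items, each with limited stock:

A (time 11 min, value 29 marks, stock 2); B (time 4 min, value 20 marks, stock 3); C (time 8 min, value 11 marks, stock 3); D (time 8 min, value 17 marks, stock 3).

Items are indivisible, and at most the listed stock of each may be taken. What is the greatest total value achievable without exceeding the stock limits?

135 marks

Best selections within time 44 and stock limits:
- 2×A + 3×B + 1×D: time 42, value 135
- 2×A + 3×B + 1×C: time 42, value 129
- 1×A + 3×B + 2×D: time 39, value 123
Best: 135 marks.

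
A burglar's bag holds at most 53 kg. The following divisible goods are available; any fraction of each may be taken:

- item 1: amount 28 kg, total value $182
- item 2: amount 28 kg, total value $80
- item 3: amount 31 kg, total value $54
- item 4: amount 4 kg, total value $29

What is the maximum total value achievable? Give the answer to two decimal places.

271.00

Take in order of value per unit:
- item 4 (29/4 per unit): all 4 → value 29, running total 29.00
- item 1 (182/28 per unit): all 28 → value 182, running total 211.00
- item 2 (80/28 per unit): 21 of 28 → value 21×80/28 = 60.0000, running total 271.00
Total 271.00.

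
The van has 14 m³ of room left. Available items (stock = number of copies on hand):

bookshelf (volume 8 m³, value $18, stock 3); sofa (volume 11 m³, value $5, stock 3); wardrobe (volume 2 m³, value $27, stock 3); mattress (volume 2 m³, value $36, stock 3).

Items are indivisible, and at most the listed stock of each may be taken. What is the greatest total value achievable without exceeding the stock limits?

$189

Best selections within volume 14 and stock limits:
- 3×wardrobe + 3×mattress: volume 12, value 189
- 2×wardrobe + 3×mattress: volume 10, value 162
- 3×wardrobe + 2×mattress: volume 10, value 153
- 1×wardrobe + 3×mattress: volume 8, value 135
Best: $189.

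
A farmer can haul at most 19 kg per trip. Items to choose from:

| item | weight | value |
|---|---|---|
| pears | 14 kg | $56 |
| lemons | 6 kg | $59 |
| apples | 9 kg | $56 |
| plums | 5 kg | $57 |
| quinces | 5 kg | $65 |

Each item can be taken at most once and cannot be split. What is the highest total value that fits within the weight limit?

This is a 0/1 knapsack; check combinations near the capacity.
- lemons+plums+quinces: weight 6+5+5=16, value 59+57+65=181
- apples+plums+quinces: weight 9+5+5=19, value 56+57+65=178
- lemons+quinces: weight 6+5=11, value 59+65=124
- plums+quinces: weight 5+5=10, value 57+65=122
Best: $181.

$181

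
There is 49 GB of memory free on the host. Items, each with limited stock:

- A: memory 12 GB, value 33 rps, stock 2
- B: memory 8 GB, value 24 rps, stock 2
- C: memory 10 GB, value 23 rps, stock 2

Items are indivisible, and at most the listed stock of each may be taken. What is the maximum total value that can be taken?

Best selections within memory 49 and stock limits:
- 1×A + 2×B + 2×C: memory 48, value 127
- 2×A + 2×B: memory 40, value 114
- 2×A + 1×B + 1×C: memory 42, value 113
Best: 127 rps.

127 rps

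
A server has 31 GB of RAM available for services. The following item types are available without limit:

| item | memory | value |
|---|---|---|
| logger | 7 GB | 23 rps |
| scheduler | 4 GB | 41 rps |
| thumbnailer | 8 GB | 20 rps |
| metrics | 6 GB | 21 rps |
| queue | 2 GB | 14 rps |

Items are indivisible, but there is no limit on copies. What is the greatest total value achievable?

Best value-per-unit is scheduler at 41/4; filling with it alone gives 7×41 = 287.
Optimal mix: 7×scheduler + 1×queue → memory 30, value 301.

301 rps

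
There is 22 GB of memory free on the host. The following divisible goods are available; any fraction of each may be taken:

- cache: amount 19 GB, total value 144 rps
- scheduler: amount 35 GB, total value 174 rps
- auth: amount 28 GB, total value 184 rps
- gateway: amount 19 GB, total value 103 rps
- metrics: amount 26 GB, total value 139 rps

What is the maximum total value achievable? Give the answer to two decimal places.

163.71

Take in order of value per unit:
- cache (144/19 per unit): all 19 → value 144, running total 144.00
- auth (184/28 per unit): 3 of 28 → value 3×184/28 = 19.7143, running total 163.71
Total 163.71.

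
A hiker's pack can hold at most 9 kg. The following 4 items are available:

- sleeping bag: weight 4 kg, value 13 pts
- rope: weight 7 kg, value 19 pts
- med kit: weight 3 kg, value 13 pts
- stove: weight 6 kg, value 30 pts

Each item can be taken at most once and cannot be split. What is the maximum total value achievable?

43 pts

Check high-value combinations within 9 kg:
- med kit+stove: weight 3+6=9, value 13+30=43
- stove: weight 6, value 30
- sleeping bag+med kit: weight 4+3=7, value 13+13=26
- rope: weight 7, value 19
- med kit: weight 3, value 13
Best: 43 pts.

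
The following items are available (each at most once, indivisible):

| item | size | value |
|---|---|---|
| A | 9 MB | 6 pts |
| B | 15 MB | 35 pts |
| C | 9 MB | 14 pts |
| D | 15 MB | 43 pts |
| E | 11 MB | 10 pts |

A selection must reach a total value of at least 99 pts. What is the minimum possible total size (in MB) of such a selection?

Subsets with value ≥ 99, sorted by total size:
- B+C+D+E: size 50, value 102
- A+B+C+D+E: size 59, value 108
Minimum size: 50 MB.

50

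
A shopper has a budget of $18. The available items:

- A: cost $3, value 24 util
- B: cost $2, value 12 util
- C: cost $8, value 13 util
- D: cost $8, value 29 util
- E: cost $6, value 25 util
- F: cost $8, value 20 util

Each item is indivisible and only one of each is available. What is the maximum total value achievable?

This is a 0/1 knapsack; check combinations near the capacity.
- A+D+E: cost 3+8+6=17, value 24+29+25=78
- A+E+F: cost 3+6+8=17, value 24+25+20=69
- B+D+E: cost 2+8+6=16, value 12+29+25=66
- A+B+D: cost 3+2+8=13, value 24+12+29=65
Best: 78 util.

78 util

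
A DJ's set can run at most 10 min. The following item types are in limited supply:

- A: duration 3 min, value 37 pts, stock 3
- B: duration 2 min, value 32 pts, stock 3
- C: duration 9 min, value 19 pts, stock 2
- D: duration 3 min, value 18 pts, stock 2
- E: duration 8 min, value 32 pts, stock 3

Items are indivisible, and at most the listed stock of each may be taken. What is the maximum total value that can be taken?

Best selections within duration 10 and stock limits:
- 2×A + 2×B: duration 10, value 138
- 1×A + 3×B: duration 9, value 133
- 1×A + 2×B + 1×D: duration 10, value 119
- 3×B + 1×D: duration 9, value 114
Best: 138 pts.

138 pts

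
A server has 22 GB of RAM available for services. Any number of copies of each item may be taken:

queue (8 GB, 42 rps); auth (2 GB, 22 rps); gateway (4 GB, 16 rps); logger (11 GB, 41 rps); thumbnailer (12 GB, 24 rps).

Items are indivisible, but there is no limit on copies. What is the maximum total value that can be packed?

242 rps

Best value-per-unit is auth at 22/2, and filling with it alone uses memory 11×2=22. No mix of the others beats 11×22 = 242.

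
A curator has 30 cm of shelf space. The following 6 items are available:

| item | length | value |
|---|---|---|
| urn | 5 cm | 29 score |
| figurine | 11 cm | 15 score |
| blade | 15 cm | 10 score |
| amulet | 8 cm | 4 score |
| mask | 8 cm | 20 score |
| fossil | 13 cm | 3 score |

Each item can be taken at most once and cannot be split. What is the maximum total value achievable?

64 score

Check high-value combinations within 30 cm:
- urn+figurine+mask: length 5+11+8=24, value 29+15+20=64
- urn+blade+mask: length 5+15+8=28, value 29+10+20=59
- urn+amulet+mask: length 5+8+8=21, value 29+4+20=53
- urn+mask+fossil: length 5+8+13=26, value 29+20+3=52
Best: 64 score.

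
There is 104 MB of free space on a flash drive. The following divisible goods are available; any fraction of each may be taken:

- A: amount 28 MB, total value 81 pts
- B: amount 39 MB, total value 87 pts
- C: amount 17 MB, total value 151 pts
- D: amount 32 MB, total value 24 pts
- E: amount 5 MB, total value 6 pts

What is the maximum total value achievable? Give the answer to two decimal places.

336.25

Take in order of value per unit:
- C (151/17 per unit): all 17 → value 151, running total 151.00
- A (81/28 per unit): all 28 → value 81, running total 232.00
- B (87/39 per unit): all 39 → value 87, running total 319.00
- E (6/5 per unit): all 5 → value 6, running total 325.00
- D (24/32 per unit): 15 of 32 → value 15×24/32 = 11.2500, running total 336.25
Total 336.25.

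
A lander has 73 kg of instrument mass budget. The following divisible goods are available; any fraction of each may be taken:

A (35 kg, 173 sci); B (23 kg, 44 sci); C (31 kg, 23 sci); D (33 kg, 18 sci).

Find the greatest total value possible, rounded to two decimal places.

Take in order of value per unit:
- A (173/35 per unit): all 35 → value 173, running total 173.00
- B (44/23 per unit): all 23 → value 44, running total 217.00
- C (23/31 per unit): 15 of 31 → value 15×23/31 = 11.1290, running total 228.13
Total 228.13.

228.13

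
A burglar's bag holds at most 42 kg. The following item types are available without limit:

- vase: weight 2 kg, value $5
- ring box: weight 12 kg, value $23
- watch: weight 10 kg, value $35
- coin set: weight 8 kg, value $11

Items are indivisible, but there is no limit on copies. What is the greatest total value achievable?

$145

Best value-per-unit is watch at 35/10; filling with it alone gives 4×35 = 140.
Optimal mix: 1×vase + 4×watch → weight 42, value 145.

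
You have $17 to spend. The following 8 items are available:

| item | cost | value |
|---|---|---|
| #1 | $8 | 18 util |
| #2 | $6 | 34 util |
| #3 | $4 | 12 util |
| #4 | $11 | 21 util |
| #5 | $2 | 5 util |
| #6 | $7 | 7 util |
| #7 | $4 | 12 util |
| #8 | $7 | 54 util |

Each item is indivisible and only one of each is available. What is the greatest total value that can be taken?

100 util

Check high-value combinations within $17:
- #2+#3+#8: cost 6+4+7=17, value 34+12+54=100
- #2+#7+#8: cost 6+4+7=17, value 34+12+54=100
- #2+#5+#8: cost 6+2+7=15, value 34+5+54=93
- #2+#8: cost 6+7=13, value 34+54=88
Best: 100 util.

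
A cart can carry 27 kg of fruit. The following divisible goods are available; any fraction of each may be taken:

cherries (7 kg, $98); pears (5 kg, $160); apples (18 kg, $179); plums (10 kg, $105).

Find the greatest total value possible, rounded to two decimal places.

412.72

Take in order of value per unit:
- pears (160/5 per unit): all 5 → value 160, running total 160.00
- cherries (98/7 per unit): all 7 → value 98, running total 258.00
- plums (105/10 per unit): all 10 → value 105, running total 363.00
- apples (179/18 per unit): 5 of 18 → value 5×179/18 = 49.7222, running total 412.72
Total 412.72.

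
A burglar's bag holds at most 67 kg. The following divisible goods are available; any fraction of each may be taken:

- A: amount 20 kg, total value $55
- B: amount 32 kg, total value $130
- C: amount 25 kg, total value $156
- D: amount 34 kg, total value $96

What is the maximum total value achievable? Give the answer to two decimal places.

314.24

Take in order of value per unit:
- C (156/25 per unit): all 25 → value 156, running total 156.00
- B (130/32 per unit): all 32 → value 130, running total 286.00
- D (96/34 per unit): 10 of 34 → value 10×96/34 = 28.2353, running total 314.24
Total 314.24.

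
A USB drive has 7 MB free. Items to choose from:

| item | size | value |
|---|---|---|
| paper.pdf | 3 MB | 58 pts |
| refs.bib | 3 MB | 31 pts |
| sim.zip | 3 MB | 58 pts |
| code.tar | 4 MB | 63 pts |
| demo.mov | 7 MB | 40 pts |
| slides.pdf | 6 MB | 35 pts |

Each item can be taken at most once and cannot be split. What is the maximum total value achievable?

This is a 0/1 knapsack; check combinations near the capacity.
- paper.pdf+code.tar: size 3+4=7, value 58+63=121
- sim.zip+code.tar: size 3+4=7, value 58+63=121
- paper.pdf+sim.zip: size 3+3=6, value 58+58=116
Best: 121 pts.

121 pts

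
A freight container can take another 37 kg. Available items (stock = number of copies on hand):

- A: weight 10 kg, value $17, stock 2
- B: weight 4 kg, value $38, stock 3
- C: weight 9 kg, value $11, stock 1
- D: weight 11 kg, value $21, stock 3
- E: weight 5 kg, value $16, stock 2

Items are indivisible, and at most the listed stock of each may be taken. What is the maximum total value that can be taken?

$167

Best selections within weight 37 and stock limits:
- 3×B + 1×D + 2×E: weight 33, value 167
- 2×A + 3×B + 1×E: weight 37, value 164
Best: $167.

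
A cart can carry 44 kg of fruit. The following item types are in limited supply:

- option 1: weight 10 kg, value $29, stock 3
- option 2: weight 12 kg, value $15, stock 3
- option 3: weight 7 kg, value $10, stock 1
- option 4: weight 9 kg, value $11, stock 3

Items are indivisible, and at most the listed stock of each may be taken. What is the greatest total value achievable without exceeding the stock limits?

Top feasible selections:
- 3×option 1 + 1×option 2: weight 42, value 102
- 3×option 1 + 1×option 4: weight 39, value 98
- 3×option 1 + 1×option 3: weight 37, value 97
- 2×option 1 + 2×option 2: weight 44, value 88
Best: $102.

$102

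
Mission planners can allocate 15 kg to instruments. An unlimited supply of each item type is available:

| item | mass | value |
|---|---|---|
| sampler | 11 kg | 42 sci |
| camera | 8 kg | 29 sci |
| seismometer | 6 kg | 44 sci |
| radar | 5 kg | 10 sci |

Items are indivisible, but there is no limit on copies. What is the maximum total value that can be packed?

88 sci

Best value-per-unit is seismometer at 44/6, and filling with it alone uses mass 2×6=12. No mix of the others beats 2×44 = 88.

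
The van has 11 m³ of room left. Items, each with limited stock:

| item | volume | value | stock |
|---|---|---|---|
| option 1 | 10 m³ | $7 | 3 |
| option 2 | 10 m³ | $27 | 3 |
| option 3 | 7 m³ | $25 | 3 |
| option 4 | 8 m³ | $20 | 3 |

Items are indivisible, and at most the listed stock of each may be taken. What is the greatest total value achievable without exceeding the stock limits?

$27

Best selections within volume 11 and stock limits:
- 1×option 2: volume 10, value 27
- 1×option 3: volume 7, value 25
- 1×option 4: volume 8, value 20
- 1×option 1: volume 10, value 7
Best: $27.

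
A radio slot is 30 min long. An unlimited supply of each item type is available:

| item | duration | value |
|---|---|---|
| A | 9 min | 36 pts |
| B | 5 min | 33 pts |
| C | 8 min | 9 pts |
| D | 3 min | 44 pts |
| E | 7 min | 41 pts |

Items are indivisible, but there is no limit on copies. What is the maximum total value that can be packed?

440 pts

Best value-per-unit is D at 44/3, and filling with it alone uses duration 10×3=30. No mix of the others beats 10×44 = 440.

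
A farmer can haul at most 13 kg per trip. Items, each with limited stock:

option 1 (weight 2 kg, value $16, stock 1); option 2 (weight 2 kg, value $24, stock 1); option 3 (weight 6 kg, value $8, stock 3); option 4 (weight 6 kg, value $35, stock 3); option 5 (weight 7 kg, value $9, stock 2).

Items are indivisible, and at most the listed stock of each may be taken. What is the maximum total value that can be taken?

$75

Top feasible selections:
- 1×option 1 + 1×option 2 + 1×option 4: weight 10, value 75
- 2×option 4: weight 12, value 70
- 1×option 2 + 1×option 4: weight 8, value 59
Best: $75.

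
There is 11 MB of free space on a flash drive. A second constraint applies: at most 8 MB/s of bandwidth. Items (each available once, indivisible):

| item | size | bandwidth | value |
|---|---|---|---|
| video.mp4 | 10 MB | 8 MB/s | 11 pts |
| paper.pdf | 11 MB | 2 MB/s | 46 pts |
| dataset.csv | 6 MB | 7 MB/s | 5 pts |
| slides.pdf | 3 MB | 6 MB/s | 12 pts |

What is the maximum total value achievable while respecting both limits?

Feasible sets respecting both limits:
- paper.pdf: size 11, bandwidth 2, value 46
- slides.pdf: size 3, bandwidth 6, value 12
- video.mp4: size 10, bandwidth 8, value 11
- dataset.csv: size 6, bandwidth 7, value 5
Best: 46 pts.

46 pts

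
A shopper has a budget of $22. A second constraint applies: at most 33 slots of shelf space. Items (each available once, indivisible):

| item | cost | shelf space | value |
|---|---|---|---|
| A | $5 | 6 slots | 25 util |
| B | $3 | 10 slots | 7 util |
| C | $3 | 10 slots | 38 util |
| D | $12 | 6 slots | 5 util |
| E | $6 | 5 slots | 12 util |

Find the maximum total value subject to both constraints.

Feasible sets respecting both limits:
- A+B+C+E: cost 17, shelf space 31, value 82
- A+C+E: cost 14, shelf space 21, value 75
- A+B+C: cost 11, shelf space 26, value 70
Best: 82 util.

82 util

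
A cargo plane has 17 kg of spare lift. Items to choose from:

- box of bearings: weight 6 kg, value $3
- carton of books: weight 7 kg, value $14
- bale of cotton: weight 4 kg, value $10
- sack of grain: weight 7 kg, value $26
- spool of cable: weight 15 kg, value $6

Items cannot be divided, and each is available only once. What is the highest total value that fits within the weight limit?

$40

This is a 0/1 knapsack; check combinations near the capacity.
- carton of books+sack of grain: weight 7+7=14, value 14+26=40
- box of bearings+bale of cotton+sack of grain: weight 6+4+7=17, value 3+10+26=39
- bale of cotton+sack of grain: weight 4+7=11, value 10+26=36
Best: $40.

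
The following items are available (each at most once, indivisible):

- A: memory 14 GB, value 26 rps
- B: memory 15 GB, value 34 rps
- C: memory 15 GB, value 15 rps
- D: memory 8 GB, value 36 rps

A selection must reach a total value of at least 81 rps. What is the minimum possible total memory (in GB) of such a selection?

37

Subsets with value ≥ 81, sorted by total memory:
- A+B+D: memory 37, value 96
- B+C+D: memory 38, value 85
- A+B+C+D: memory 52, value 111
Minimum memory: 37 GB.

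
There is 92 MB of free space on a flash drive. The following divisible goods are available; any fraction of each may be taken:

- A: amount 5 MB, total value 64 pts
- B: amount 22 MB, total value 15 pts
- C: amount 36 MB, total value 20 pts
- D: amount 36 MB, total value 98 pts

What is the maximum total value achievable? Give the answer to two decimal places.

193.11

Take in order of value per unit:
- A (64/5 per unit): all 5 → value 64, running total 64.00
- D (98/36 per unit): all 36 → value 98, running total 162.00
- B (15/22 per unit): all 22 → value 15, running total 177.00
- C (20/36 per unit): 29 of 36 → value 29×20/36 = 16.1111, running total 193.11
Total 193.11.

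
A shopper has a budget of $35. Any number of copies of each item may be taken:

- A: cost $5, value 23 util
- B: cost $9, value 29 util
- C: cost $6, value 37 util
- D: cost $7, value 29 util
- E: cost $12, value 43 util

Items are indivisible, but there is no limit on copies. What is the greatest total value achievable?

208 util

Best value-per-unit is C at 37/6; filling with it alone gives 5×37 = 185.
Optimal mix: 1×A + 5×C → cost 35, value 208.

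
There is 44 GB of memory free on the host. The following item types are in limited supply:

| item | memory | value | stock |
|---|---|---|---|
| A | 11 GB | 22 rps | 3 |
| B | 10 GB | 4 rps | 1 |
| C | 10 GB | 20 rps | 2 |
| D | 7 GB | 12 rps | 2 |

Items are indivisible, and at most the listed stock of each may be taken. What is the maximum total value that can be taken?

86 rps

Best selections within memory 44 and stock limits:
- 3×A + 1×C: memory 43, value 86
- 2×A + 2×C: memory 42, value 84
- 3×A + 1×D: memory 40, value 78
Best: 86 rps.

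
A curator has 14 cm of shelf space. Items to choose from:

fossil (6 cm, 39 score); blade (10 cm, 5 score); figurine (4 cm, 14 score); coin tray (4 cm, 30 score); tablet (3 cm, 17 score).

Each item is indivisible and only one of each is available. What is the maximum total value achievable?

This is a 0/1 knapsack; check combinations near the capacity.
- fossil+coin tray+tablet: length 6+4+3=13, value 39+30+17=86
- fossil+figurine+coin tray: length 6+4+4=14, value 39+14+30=83
- fossil+figurine+tablet: length 6+4+3=13, value 39+14+17=70
Best: 86 score.

86 score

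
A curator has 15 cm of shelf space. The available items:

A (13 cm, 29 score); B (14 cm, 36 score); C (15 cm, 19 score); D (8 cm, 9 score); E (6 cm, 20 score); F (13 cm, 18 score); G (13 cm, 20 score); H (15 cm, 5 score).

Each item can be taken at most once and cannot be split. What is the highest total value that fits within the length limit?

36 score

This is a 0/1 knapsack; check combinations near the capacity.
- B: length 14, value 36
- A: length 13, value 29
- D+E: length 8+6=14, value 9+20=29
- E: length 6, value 20
Best: 36 score.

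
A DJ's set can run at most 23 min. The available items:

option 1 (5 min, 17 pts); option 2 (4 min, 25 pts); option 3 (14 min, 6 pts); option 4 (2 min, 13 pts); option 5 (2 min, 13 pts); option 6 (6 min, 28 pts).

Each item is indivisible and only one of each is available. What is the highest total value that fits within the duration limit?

This is a 0/1 knapsack; check combinations near the capacity.
- option 1+option 2+option 4+option 5+option 6: duration 5+4+2+2+6=19, value 17+25+13+13+28=96
- option 1+option 2+option 4+option 6: duration 5+4+2+6=17, value 17+25+13+28=83
- option 1+option 2+option 5+option 6: duration 5+4+2+6=17, value 17+25+13+28=83
- option 2+option 4+option 5+option 6: duration 4+2+2+6=14, value 25+13+13+28=79
Best: 96 pts.

96 pts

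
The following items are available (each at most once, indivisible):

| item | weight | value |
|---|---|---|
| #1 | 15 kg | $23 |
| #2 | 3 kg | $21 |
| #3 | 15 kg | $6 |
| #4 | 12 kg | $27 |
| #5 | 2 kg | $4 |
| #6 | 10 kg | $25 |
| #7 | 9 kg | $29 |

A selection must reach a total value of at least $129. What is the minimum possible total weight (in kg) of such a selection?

51

Subsets with value ≥ 129, sorted by total weight:
- #1+#2+#4+#5+#6+#7: weight 51, value 129
- #1+#2+#3+#4+#6+#7: weight 64, value 131
- #1+#2+#3+#4+#5+#6+#7: weight 66, value 135
Minimum weight: 51 kg.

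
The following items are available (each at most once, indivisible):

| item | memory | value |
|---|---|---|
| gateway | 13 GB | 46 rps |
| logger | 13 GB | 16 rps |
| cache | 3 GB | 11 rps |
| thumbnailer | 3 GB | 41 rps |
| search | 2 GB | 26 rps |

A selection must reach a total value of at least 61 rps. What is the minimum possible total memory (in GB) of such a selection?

5

Subsets with value ≥ 61, sorted by total memory:
- thumbnailer+search: memory 5, value 67
- cache+thumbnailer+search: memory 8, value 78
- gateway+search: memory 15, value 72
- gateway+thumbnailer: memory 16, value 87
Minimum memory: 5 GB.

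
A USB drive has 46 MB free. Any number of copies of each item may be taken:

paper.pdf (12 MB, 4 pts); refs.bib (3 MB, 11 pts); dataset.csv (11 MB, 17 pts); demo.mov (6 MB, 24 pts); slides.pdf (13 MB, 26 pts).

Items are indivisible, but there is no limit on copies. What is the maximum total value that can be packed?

Best value-per-unit is demo.mov at 24/6; filling with it alone gives 7×24 = 168.
Optimal mix: 1×refs.bib + 7×demo.mov → size 45, value 179.

179 pts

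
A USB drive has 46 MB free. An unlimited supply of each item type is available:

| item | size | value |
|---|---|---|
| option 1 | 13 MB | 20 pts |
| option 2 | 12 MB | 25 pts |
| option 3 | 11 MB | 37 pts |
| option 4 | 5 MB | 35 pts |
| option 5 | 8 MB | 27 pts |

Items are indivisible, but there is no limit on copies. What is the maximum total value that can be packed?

Best value-per-unit is option 4 at 35/5, and filling with it alone uses size 9×5=45. No mix of the others beats 9×35 = 315.

315 pts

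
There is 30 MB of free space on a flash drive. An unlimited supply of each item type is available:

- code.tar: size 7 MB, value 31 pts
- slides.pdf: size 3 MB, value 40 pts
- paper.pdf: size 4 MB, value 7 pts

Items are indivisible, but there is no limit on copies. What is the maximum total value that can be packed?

400 pts

Best value-per-unit is slides.pdf at 40/3, and filling with it alone uses size 10×3=30. No mix of the others beats 10×40 = 400.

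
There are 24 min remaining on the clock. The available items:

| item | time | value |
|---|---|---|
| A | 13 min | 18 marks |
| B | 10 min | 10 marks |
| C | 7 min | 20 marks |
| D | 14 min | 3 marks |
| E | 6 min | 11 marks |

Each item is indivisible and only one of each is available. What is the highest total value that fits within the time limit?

Check high-value combinations within 24 min:
- B+C+E: time 10+7+6=23, value 10+20+11=41
- A+C: time 13+7=20, value 18+20=38
- C+E: time 7+6=13, value 20+11=31
Best: 41 marks.

41 marks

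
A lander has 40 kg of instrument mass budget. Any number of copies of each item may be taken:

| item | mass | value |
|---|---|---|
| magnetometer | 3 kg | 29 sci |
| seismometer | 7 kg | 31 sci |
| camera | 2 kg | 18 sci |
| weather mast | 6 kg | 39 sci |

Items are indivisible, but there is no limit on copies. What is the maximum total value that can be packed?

384 sci

Best value-per-unit is magnetometer at 29/3; filling with it alone gives 13×29 = 377.
Optimal mix: 12×magnetometer + 2×camera → mass 40, value 384.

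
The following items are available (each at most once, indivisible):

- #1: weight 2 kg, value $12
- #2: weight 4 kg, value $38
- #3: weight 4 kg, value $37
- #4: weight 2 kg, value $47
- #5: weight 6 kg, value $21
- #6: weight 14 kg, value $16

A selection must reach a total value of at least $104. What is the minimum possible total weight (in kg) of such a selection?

Subsets with value ≥ 104, sorted by total weight:
- #2+#3+#4: weight 10, value 122
- #1+#2+#3+#4: weight 12, value 134
- #2+#4+#5: weight 12, value 106
- #3+#4+#5: weight 12, value 105
Minimum weight: 10 kg.

10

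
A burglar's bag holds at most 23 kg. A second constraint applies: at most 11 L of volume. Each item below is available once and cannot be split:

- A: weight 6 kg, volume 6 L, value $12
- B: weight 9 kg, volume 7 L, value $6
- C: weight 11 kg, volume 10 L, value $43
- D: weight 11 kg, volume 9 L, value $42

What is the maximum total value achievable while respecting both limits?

Feasible sets respecting both limits:
- C: weight 11, volume 10, value 43
- D: weight 11, volume 9, value 42
- A: weight 6, volume 6, value 12
Best: $43.

$43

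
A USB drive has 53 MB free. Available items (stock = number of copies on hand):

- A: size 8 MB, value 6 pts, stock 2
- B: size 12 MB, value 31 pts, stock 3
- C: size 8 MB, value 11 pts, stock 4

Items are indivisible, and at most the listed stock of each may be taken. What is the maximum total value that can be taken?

115 pts

Top feasible selections:
- 3×B + 2×C: size 52, value 115
- 1×A + 3×B + 1×C: size 52, value 110
- 2×A + 3×B: size 52, value 105
Best: 115 pts.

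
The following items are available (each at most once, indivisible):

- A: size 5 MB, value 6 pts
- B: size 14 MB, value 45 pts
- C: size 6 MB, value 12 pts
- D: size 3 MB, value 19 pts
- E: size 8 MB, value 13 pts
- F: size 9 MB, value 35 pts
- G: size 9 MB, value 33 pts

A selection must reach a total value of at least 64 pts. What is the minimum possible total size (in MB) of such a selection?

17

Subsets with value ≥ 64, sorted by total size:
- B+D: size 17, value 64
- F+G: size 18, value 68
- C+D+F: size 18, value 66
Minimum size: 17 MB.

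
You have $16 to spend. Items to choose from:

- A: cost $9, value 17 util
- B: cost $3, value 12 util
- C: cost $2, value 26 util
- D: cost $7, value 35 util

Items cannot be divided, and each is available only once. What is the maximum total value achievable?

Check high-value combinations within $16:
- B+C+D: cost 3+2+7=12, value 12+26+35=73
- C+D: cost 2+7=9, value 26+35=61
- A+B+C: cost 9+3+2=14, value 17+12+26=55
- A+D: cost 9+7=16, value 17+35=52
Best: 73 util.

73 util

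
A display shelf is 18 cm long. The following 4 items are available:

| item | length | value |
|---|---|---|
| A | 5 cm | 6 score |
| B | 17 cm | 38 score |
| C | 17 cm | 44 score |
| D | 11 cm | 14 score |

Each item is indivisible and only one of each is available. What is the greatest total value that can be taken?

This is a 0/1 knapsack; check combinations near the capacity.
- C: length 17, value 44
- B: length 17, value 38
- A+D: length 5+11=16, value 6+14=20
Best: 44 score.

44 score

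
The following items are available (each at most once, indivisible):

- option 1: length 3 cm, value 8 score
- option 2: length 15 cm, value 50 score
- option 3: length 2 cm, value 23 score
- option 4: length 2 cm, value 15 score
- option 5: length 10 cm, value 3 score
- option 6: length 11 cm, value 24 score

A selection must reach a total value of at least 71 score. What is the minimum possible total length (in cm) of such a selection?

17

Subsets with value ≥ 71, sorted by total length:
- option 2+option 3: length 17, value 73
- option 2+option 3+option 4: length 19, value 88
- option 1+option 2+option 3: length 20, value 81
Minimum length: 17 cm.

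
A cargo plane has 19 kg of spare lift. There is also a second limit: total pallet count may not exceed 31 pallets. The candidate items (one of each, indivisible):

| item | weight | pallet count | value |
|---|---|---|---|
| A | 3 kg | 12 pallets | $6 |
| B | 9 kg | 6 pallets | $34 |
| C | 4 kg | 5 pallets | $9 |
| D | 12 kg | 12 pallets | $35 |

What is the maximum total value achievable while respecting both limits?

Feasible sets respecting both limits:
- A+C+D: weight 19, pallet count 29, value 50
- A+B+C: weight 16, pallet count 23, value 49
- C+D: weight 16, pallet count 17, value 44
- B+C: weight 13, pallet count 11, value 43
Best: $50.

$50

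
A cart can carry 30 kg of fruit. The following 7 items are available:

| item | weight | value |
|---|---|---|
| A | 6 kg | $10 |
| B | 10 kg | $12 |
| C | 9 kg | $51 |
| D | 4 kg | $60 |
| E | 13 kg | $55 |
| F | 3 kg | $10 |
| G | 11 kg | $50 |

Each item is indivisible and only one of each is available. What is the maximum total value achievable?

$176

This is a 0/1 knapsack; check combinations near the capacity.
- C+D+E+F: weight 9+4+13+3=29, value 51+60+55+10=176
- C+D+F+G: weight 9+4+3+11=27, value 51+60+10+50=171
- A+C+D+G: weight 6+9+4+11=30, value 10+51+60+50=171
- C+D+E: weight 9+4+13=26, value 51+60+55=166
Best: $176.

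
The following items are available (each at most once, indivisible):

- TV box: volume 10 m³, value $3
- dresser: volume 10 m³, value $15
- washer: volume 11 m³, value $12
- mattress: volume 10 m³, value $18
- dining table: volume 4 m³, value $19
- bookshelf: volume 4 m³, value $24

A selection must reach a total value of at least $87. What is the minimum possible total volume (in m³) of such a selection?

39

Subsets with value ≥ 87, sorted by total volume:
- dresser+washer+mattress+dining table+bookshelf: volume 39, value 88
- TV box+dresser+washer+mattress+dining table+bookshelf: volume 49, value 91
Minimum volume: 39 m³.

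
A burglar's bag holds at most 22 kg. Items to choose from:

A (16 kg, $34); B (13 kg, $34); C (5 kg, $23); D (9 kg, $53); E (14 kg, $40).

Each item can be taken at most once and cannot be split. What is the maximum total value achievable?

Check high-value combinations within 22 kg:
- B+D: weight 13+9=22, value 34+53=87
- C+D: weight 5+9=14, value 23+53=76
- C+E: weight 5+14=19, value 23+40=63
- B+C: weight 13+5=18, value 34+23=57
Best: $87.

$87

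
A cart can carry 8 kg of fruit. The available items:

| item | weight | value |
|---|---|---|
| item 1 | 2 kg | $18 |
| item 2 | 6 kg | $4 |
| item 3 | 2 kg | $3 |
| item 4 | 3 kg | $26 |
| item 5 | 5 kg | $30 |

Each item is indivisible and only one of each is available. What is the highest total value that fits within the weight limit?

$56

Check high-value combinations within 8 kg:
- item 4+item 5: weight 3+5=8, value 26+30=56
- item 1+item 5: weight 2+5=7, value 18+30=48
- item 1+item 3+item 4: weight 2+2+3=7, value 18+3+26=47
- item 1+item 4: weight 2+3=5, value 18+26=44
Best: $56.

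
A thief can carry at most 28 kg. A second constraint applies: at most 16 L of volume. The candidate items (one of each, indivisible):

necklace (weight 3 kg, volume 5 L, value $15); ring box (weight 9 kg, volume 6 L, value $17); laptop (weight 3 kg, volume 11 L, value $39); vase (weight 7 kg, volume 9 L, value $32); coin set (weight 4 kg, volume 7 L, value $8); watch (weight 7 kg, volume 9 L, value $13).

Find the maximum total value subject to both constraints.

$54

Feasible sets respecting both limits:
- necklace+laptop: weight 6, volume 16, value 54
- ring box+vase: weight 16, volume 15, value 49
- necklace+vase: weight 10, volume 14, value 47
- vase+coin set: weight 11, volume 16, value 40
Best: $54.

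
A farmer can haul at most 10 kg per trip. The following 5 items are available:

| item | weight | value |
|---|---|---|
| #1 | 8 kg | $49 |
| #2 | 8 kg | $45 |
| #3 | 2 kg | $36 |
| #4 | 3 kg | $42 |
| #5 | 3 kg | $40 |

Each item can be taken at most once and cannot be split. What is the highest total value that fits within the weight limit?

$118

Check high-value combinations within 10 kg:
- #3+#4+#5: weight 2+3+3=8, value 36+42+40=118
- #1+#3: weight 8+2=10, value 49+36=85
- #4+#5: weight 3+3=6, value 42+40=82
- #2+#3: weight 8+2=10, value 45+36=81
Best: $118.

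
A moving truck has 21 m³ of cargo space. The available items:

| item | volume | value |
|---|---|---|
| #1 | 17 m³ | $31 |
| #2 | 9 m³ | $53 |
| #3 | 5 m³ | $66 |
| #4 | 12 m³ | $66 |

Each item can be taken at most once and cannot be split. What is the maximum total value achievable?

This is a 0/1 knapsack; check combinations near the capacity.
- #3+#4: volume 5+12=17, value 66+66=132
- #2+#3: volume 9+5=14, value 53+66=119
- #2+#4: volume 9+12=21, value 53+66=119
- #3: volume 5, value 66
Best: $132.

$132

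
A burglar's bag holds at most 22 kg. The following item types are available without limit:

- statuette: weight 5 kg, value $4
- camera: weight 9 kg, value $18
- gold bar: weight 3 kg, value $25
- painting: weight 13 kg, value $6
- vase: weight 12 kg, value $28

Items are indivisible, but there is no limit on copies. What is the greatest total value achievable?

Best value-per-unit is gold bar at 25/3, and filling with it alone uses weight 7×3=21. No mix of the others beats 7×25 = 175.

$175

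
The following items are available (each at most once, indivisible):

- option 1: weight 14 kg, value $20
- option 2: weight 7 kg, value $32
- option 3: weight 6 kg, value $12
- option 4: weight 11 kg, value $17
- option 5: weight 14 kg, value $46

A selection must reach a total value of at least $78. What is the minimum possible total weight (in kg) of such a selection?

Subsets with value ≥ 78, sorted by total weight:
- option 2+option 5: weight 21, value 78
- option 2+option 3+option 5: weight 27, value 90
- option 2+option 4+option 5: weight 32, value 95
Minimum weight: 21 kg.

21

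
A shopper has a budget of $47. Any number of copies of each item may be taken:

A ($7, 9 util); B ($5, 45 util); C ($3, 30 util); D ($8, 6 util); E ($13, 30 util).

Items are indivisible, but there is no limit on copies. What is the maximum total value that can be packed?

465 util

Best value-per-unit is C at 30/3; filling with it alone gives 15×30 = 450.
Optimal mix: 1×B + 14×C → cost 47, value 465.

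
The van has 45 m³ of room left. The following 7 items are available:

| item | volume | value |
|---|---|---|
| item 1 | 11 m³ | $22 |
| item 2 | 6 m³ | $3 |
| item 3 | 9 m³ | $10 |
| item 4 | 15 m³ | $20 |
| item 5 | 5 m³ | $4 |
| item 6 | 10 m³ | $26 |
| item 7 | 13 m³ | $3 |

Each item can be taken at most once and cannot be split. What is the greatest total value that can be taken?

$78

Check high-value combinations within 45 m³:
- item 1+item 3+item 4+item 6: volume 11+9+15+10=45, value 22+10+20+26=78
- item 1+item 4+item 5+item 6: volume 11+15+5+10=41, value 22+20+4+26=72
- item 1+item 2+item 4+item 6: volume 11+6+15+10=42, value 22+3+20+26=71
Best: $78.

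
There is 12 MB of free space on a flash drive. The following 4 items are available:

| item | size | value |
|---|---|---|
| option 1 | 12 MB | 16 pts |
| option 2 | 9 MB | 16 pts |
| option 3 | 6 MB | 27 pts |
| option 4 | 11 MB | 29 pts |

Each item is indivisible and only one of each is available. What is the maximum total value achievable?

Check high-value combinations within 12 MB:
- option 4: size 11, value 29
- option 3: size 6, value 27
- option 2: size 9, value 16
- option 1: size 12, value 16
Best: 29 pts.

29 pts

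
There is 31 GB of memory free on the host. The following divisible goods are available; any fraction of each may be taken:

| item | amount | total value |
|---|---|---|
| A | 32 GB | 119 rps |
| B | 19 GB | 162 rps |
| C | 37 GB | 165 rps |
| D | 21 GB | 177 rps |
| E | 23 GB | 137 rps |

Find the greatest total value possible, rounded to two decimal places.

Take in order of value per unit:
- B (162/19 per unit): all 19 → value 162, running total 162.00
- D (177/21 per unit): 12 of 21 → value 12×177/21 = 101.1429, running total 263.14
Total 263.14.

263.14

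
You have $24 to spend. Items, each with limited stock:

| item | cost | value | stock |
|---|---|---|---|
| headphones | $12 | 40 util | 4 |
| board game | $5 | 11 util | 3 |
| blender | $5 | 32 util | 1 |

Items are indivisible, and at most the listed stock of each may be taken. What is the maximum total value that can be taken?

Best selections within cost 24 and stock limits:
- 1×headphones + 1×board game + 1×blender: cost 22, value 83
- 2×headphones: cost 24, value 80
- 1×headphones + 1×blender: cost 17, value 72
- 3×board game + 1×blender: cost 20, value 65
Best: 83 util.

83 util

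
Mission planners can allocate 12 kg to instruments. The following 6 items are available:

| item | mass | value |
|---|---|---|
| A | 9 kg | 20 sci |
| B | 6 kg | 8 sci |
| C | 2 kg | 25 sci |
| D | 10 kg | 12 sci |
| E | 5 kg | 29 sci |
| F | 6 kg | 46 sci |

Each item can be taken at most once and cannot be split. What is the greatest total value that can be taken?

75 sci

Check high-value combinations within 12 kg:
- E+F: mass 5+6=11, value 29+46=75
- C+F: mass 2+6=8, value 25+46=71
- C+E: mass 2+5=7, value 25+29=54
- B+F: mass 6+6=12, value 8+46=54
- F: mass 6, value 46
Best: 75 sci.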